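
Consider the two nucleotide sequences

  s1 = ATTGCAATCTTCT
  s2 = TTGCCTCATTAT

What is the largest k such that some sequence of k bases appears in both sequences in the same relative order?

9

Match T [2,1], then T [3,2], then G [4,3], then C [5,5], then T [8,6], then C [9,7], then T [10,9], then T [11,10], then T [13,12] — 9 bases in the same relative order in both. The LCS DP gives dp[13][12] = 9, so this is optimal.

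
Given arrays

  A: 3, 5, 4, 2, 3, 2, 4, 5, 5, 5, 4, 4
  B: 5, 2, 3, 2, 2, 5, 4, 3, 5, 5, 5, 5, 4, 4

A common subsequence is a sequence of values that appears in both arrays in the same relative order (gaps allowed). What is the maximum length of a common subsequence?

10

Match 5 at A[2]=B[1], 2 at A[4]=B[2], 3 at A[5]=B[3], 2 at A[6]=B[5], 4 at A[7]=B[7], 5 at A[8]=B[10], 5 at A[9]=B[11], 5 at A[10]=B[12], 4 at A[11]=B[13], 4 at A[12]=B[14] — 10 values in the same relative order in both. The LCS DP gives dp[12][14] = 10, so this is optimal.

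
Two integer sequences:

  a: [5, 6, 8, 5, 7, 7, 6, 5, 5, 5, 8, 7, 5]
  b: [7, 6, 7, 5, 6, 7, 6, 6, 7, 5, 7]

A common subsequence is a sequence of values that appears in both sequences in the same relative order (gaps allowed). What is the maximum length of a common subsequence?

Match 5 at a[1]=b[4] → 6 at a[2]=b[5] → 7 at a[5]=b[6] → 7 at a[6]=b[9] → 5 at a[10]=b[10] → 7 at a[12]=b[11] — 6 values in the same relative order in both. The LCS DP gives dp[13][11] = 6, so this is optimal.

6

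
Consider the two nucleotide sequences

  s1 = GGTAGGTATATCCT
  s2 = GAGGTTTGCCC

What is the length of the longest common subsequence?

Match G at s1[2]=s2[1], A at s1[4]=s2[2], G at s1[5]=s2[3], G at s1[6]=s2[4], T at s1[7]=s2[5], T at s1[9]=s2[6], T at s1[11]=s2[7], C at s1[12]=s2[10], C at s1[13]=s2[11] — 9 bases in the same relative order in both, and the DP table's final entry dp[14][11] is also 9, so no common subsequence is longer.

9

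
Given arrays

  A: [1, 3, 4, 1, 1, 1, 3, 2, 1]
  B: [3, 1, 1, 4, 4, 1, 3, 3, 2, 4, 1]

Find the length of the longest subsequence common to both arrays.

7

Taking 3 (A #2, B #1); then 1 (A #4, B #2); then 1 (A #5, B #3); then 1 (A #6, B #6); then 3 (A #7, B #8); then 2 (A #8, B #9); then 1 (A #9, B #11) gives a common subsequence of length 7. dp[9][11] = 7 confirms this is the maximum.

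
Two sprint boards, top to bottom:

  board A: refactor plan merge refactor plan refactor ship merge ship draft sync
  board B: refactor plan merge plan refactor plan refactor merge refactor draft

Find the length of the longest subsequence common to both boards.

Taking refactor (board A #1, board B #1), then plan (board A #2, board B #2), then merge (board A #3, board B #3), then refactor (board A #4, board B #5), then plan (board A #5, board B #6), then refactor (board A #6, board B #7), then merge (board A #8, board B #8), then draft (board A #10, board B #10) gives a common subsequence of length 8. dp[11][10] = 8 confirms this is the maximum.

8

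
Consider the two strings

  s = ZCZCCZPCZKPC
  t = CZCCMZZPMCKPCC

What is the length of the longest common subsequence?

10

One common subsequence of length 10: C at s[2]=t[1], then Z at s[3]=t[2], then C at s[4]=t[3], then C at s[5]=t[4], then Z at s[6]=t[7], then P at s[7]=t[8], then C at s[8]=t[10], then K at s[10]=t[11], then P at s[11]=t[12], then C at s[12]=t[14], and the DP table's final entry dp[12][14] is also 10, so no common subsequence is longer.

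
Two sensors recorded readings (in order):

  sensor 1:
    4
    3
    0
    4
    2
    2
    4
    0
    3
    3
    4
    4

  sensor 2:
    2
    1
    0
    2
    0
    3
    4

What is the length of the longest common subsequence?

5

Let dp[i][j] be the LCS length of the first i values of sensor 1 and the first j values of sensor 2. dp[i][j] = dp[i-1][j-1]+1 when the i-th and j-th values match, else max(dp[i-1][j], dp[i][j-1]).
    ·  2  1  0  2  0  3  4
 ·  0  0  0  0  0  0  0  0
 4  0  0  0  0  0  0  0  1
 3  0  0  0  0  0  0  1  1
 0  0  0  0  1  1  1  1  1
 4  0  0  0  1  1  1  1  2
 2  0  1  1  1  2  2  2  2
 2  0  1  1  1  2  2  2  2
 4  0  1  1  1  2  2  2  3
 0  0  1  1  2  2  3  3  3
 3  0  1  1  2  2  3  4  4
 3  0  1  1  2  2  3  4  4
 4  0  1  1  2  2  3  4  5
 4  0  1  1  2  2  3  4  5
dp[12][7] = 5. One LCS (by backtracking along matches): 0, 2, 0, 3, 4.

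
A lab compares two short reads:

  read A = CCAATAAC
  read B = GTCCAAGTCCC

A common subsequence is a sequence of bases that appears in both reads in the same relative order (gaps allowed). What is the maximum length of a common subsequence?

One common subsequence of length 6: C [1,3], C [2,4], A [3,5], A [4,6], T [5,8], C [8,11], and the DP table's final entry dp[8][11] is also 6, so no common subsequence is longer.

6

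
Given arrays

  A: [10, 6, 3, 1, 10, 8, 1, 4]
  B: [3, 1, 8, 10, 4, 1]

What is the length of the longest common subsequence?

Let dp[i][j] be the LCS length of the first i values of A and the first j values of B. dp[i][j] = dp[i-1][j-1]+1 when the i-th and j-th values match, else max(dp[i-1][j], dp[i][j-1]).
    ·  3  1  8 10  4  1
 ·  0  0  0  0  0  0  0
10  0  0  0  0  1  1  1
 6  0  0  0  0  1  1  1
 3  0  1  1  1  1  1  1
 1  0  1  2  2  2  2  2
10  0  1  2  2  3  3  3
 8  0  1  2  3  3  3  3
 1  0  1  2  3  3  3  4
 4  0  1  2  3  3  4  4
dp[8][6] = 4. One LCS (by backtracking along matches): 3, 1, 10, 1.

4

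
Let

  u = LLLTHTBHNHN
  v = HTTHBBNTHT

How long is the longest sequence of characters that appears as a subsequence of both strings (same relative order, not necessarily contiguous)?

5

Let dp[i][j] be the LCS length of the first i characters of u and the first j characters of v. dp[i][j] = dp[i-1][j-1]+1 when the i-th and j-th characters match, else max(dp[i-1][j], dp[i][j-1]).
    ·  H  T  T  H  B  B  N  T  H  T
 ·  0  0  0  0  0  0  0  0  0  0  0
 L  0  0  0  0  0  0  0  0  0  0  0
 L  0  0  0  0  0  0  0  0  0  0  0
 L  0  0  0  0  0  0  0  0  0  0  0
 T  0  0  1  1  1  1  1  1  1  1  1
 H  0  1  1  1  2  2  2  2  2  2  2
 T  0  1  2  2  2  2  2  2  3  3  3
 B  0  1  2  2  2  3  3  3  3  3  3
 H  0  1  2  2  3  3  3  3  3  4  4
 N  0  1  2  2  3  3  3  4  4  4  4
 H  0  1  2  2  3  3  3  4  4  5  5
 N  0  1  2  2  3  3  3  4  4  5  5
dp[11][10] = 5. One LCS (by backtracking along matches): THBNH.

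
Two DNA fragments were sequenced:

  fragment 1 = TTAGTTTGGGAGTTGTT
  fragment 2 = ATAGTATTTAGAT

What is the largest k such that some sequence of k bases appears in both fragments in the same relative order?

9

Pick T [1,2] → T [2,5] → A [3,6] → T [5,7] → T [6,8] → T [7,9] → G [10,11] → A [11,12] → T [17,13]; all 9 bases appear in both, in order. The LCS DP gives dp[17][13] = 9, so this is optimal.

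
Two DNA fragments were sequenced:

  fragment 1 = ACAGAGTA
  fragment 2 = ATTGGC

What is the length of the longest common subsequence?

Match A [1,1] → G [4,4] → G [6,5] — 3 bases in the same relative order in both. Since dp[8][6] = 3, nothing longer is possible.

3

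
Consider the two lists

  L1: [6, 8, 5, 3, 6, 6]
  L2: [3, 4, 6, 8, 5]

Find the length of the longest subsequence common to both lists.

Let dp[i][j] be the LCS length of the first i values of L1 and the first j values of L2. dp[i][j] = dp[i-1][j-1]+1 when the i-th and j-th values match, else max(dp[i-1][j], dp[i][j-1]).
    ·  3  4  6  8  5
 ·  0  0  0  0  0  0
 6  0  0  0  1  1  1
 8  0  0  0  1  2  2
 5  0  0  0  1  2  3
 3  0  1  1  1  2  3
 6  0  1  1  2  2  3
 6  0  1  1  2  2  3
dp[6][5] = 3. One LCS (by backtracking along matches): 6, 8, 5.

3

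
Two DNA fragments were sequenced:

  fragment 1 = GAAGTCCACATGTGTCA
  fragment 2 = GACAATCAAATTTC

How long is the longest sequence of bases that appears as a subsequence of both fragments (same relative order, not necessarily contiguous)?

Pick G at fragment 1[1]=fragment 2[1], then A at fragment 1[2]=fragment 2[4], then A at fragment 1[3]=fragment 2[5], then T at fragment 1[5]=fragment 2[6], then C at fragment 1[6]=fragment 2[7], then A at fragment 1[8]=fragment 2[9], then A at fragment 1[10]=fragment 2[10], then T at fragment 1[11]=fragment 2[11], then T at fragment 1[13]=fragment 2[12], then T at fragment 1[15]=fragment 2[13], then C at fragment 1[16]=fragment 2[14]; all 11 bases appear in both, in order. The LCS DP gives dp[17][14] = 11, so this is optimal.

11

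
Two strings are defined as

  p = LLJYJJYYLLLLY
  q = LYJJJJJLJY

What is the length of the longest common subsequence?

Let dp[i][j] be the LCS length of the first i characters of p and the first j characters of q. dp[i][j] = dp[i-1][j-1]+1 when the i-th and j-th characters match, else max(dp[i-1][j], dp[i][j-1]).
    ·  L  Y  J  J  J  J  J  L  J  Y
 ·  0  0  0  0  0  0  0  0  0  0  0
 L  0  1  1  1  1  1  1  1  1  1  1
 L  0  1  1  1  1  1  1  1  2  2  2
 J  0  1  1  2  2  2  2  2  2  3  3
 Y  0  1  2  2  2  2  2  2  2  3  4
 J  0  1  2  3  3  3  3  3  3  3  4
 J  0  1  2  3  4  4  4  4  4  4  4
 Y  0  1  2  3  4  4  4  4  4  4  5
 Y  0  1  2  3  4  4  4  4  4  4  5
 L  0  1  2  3  4  4  4  4  5  5  5
 L  0  1  2  3  4  4  4  4  5  5  5
 L  0  1  2  3  4  4  4  4  5  5  5
 L  0  1  2  3  4  4  4  4  5  5  5
 Y  0  1  2  3  4  4  4  4  5  5  6
dp[13][10] = 6. One LCS (by backtracking along matches): LJJJLY.

6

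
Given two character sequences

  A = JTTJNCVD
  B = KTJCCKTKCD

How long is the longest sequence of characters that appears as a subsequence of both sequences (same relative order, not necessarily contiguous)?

4

Let dp[i][j] be the LCS length of the first i characters of A and the first j characters of B. dp[i][j] = dp[i-1][j-1]+1 when the i-th and j-th characters match, else max(dp[i-1][j], dp[i][j-1]).
    ·  K  T  J  C  C  K  T  K  C  D
 ·  0  0  0  0  0  0  0  0  0  0  0
 J  0  0  0  1  1  1  1  1  1  1  1
 T  0  0  1  1  1  1  1  2  2  2  2
 T  0  0  1  1  1  1  1  2  2  2  2
 J  0  0  1  2  2  2  2  2  2  2  2
 N  0  0  1  2  2  2  2  2  2  2  2
 C  0  0  1  2  3  3  3  3  3  3  3
 V  0  0  1  2  3  3  3  3  3  3  3
 D  0  0  1  2  3  3  3  3  3  3  4
dp[8][10] = 4. One LCS (by backtracking along matches): JTCD.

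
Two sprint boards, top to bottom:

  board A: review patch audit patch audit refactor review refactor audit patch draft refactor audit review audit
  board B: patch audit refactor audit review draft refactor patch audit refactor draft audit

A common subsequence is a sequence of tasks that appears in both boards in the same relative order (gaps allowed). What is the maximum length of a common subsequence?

One common subsequence of length 8: patch [2,1], then audit [3,2], then audit [5,4], then review [7,5], then refactor [8,7], then audit [9,9], then draft [11,11], then audit [15,12], and the DP table's final entry dp[15][12] is also 8, so no common subsequence is longer.

8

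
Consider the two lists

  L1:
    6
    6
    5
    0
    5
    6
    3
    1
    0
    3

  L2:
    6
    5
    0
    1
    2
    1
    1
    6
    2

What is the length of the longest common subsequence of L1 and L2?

Pick 6 at L1[2]=L2[1]; then 5 at L1[3]=L2[2]; then 0 at L1[4]=L2[3]; then 6 at L1[6]=L2[8]; all 4 values appear in both, in order, and the DP table's final entry dp[10][9] is also 4, so no common subsequence is longer.

4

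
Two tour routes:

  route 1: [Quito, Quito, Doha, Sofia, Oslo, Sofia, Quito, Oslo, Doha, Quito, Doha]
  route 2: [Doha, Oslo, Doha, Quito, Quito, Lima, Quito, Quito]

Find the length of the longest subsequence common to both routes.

Taking Quito (route 1 #1, route 2 #4), then Quito (route 1 #2, route 2 #5), then Quito (route 1 #7, route 2 #7), then Quito (route 1 #10, route 2 #8) gives a common subsequence of length 4. The LCS DP gives dp[11][8] = 4, so this is optimal.

4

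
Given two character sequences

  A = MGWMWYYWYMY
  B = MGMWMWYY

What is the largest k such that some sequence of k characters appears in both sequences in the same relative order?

Match M at A[1]=B[1] → G at A[2]=B[2] → W at A[3]=B[4] → M at A[4]=B[5] → W at A[8]=B[6] → Y at A[9]=B[7] → Y at A[11]=B[8] — 7 characters in the same relative order in both, and the DP table's final entry dp[11][8] is also 7, so no common subsequence is longer.

7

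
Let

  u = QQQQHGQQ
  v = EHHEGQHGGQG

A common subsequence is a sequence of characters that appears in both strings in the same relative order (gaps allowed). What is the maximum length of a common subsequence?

4

Pick Q (u #4, v #6), H (u #5, v #7), G (u #6, v #9), Q (u #7, v #10); all 4 characters appear in both, in order. dp[8][11] = 4 confirms this is the maximum.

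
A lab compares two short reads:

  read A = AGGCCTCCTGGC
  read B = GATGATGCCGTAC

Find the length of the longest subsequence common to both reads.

7

Taking A at read A[1]=read B[2], then G at read A[2]=read B[4], then G at read A[3]=read B[7], then C at read A[4]=read B[8], then C at read A[5]=read B[9], then T at read A[6]=read B[11], then C at read A[12]=read B[13] gives a common subsequence of length 7. The LCS DP gives dp[12][13] = 7, so this is optimal.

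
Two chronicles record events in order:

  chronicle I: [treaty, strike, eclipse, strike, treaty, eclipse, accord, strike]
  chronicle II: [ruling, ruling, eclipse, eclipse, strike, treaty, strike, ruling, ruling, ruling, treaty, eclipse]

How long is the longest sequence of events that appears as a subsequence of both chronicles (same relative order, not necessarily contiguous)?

Match treaty (chronicle I #1, chronicle II #6); then strike (chronicle I #2, chronicle II #7); then treaty (chronicle I #5, chronicle II #11); then eclipse (chronicle I #6, chronicle II #12) — 4 events in the same relative order in both. The LCS DP gives dp[8][12] = 4, so this is optimal.

4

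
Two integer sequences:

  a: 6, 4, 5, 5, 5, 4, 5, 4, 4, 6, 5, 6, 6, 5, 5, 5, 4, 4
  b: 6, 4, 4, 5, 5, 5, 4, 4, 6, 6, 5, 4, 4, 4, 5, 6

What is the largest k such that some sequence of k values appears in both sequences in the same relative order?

Pick 6 [1,1]; then 4 [2,3]; then 5 [4,4]; then 5 [5,5]; then 5 [7,6]; then 4 [8,7]; then 4 [9,8]; then 6 [12,9]; then 6 [13,10]; then 5 [14,11]; then 4 [17,13]; then 4 [18,14]; all 12 values appear in both, in order. Since dp[18][16] = 12, nothing longer is possible.

12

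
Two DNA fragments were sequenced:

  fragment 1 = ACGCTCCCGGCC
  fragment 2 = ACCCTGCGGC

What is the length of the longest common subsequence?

Taking A (fragment 1 #1, fragment 2 #1); then C (fragment 1 #2, fragment 2 #3); then C (fragment 1 #4, fragment 2 #4); then T (fragment 1 #5, fragment 2 #5); then C (fragment 1 #8, fragment 2 #7); then G (fragment 1 #9, fragment 2 #8); then G (fragment 1 #10, fragment 2 #9); then C (fragment 1 #12, fragment 2 #10) gives a common subsequence of length 8. Since dp[12][10] = 8, nothing longer is possible.

8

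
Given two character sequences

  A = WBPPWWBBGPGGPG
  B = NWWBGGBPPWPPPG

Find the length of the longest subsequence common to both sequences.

Match W at A[1]=B[3] → B at A[2]=B[7] → P at A[3]=B[8] → P at A[4]=B[9] → W at A[5]=B[10] → P at A[10]=B[12] → P at A[13]=B[13] → G at A[14]=B[14] — 8 characters in the same relative order in both. Since dp[14][14] = 8, nothing longer is possible.

8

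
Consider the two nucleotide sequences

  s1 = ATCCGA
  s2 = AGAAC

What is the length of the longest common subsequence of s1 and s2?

One common subsequence of length 3: A at s1[1]=s2[1], G at s1[5]=s2[2], A at s1[6]=s2[4], and the DP table's final entry dp[6][5] is also 3, so no common subsequence is longer.

3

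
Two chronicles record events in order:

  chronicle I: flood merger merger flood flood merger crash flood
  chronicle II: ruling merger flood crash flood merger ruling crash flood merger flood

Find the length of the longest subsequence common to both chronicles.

Match merger at chronicle I[3]=chronicle II[2]; then flood at chronicle I[4]=chronicle II[3]; then flood at chronicle I[5]=chronicle II[5]; then merger at chronicle I[6]=chronicle II[6]; then crash at chronicle I[7]=chronicle II[8]; then flood at chronicle I[8]=chronicle II[11] — 6 events in the same relative order in both. dp[8][11] = 6 confirms this is the maximum.

6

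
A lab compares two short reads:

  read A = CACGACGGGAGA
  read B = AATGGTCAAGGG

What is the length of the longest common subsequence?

Let dp[i][j] be the LCS length of the first i bases of read A and the first j bases of read B. dp[i][j] = dp[i-1][j-1]+1 when the i-th and j-th bases match, else max(dp[i-1][j], dp[i][j-1]).
    ·  A  A  T  G  G  T  C  A  A  G  G  G
 ·  0  0  0  0  0  0  0  0  0  0  0  0  0
 C  0  0  0  0  0  0  0  1  1  1  1  1  1
 A  0  1  1  1  1  1  1  1  2  2  2  2  2
 C  0  1  1  1  1  1  1  2  2  2  2  2  2
 G  0  1  1  1  2  2  2  2  2  2  3  3  3
 A  0  1  2  2  2  2  2  2  3  3  3  3  3
 C  0  1  2  2  2  2  2  3  3  3  3  3  3
 G  0  1  2  2  3  3  3  3  3  3  4  4  4
 G  0  1  2  2  3  4  4  4  4  4  4  5  5
 G  0  1  2  2  3  4  4  4  4  4  5  5  6
 A  0  1  2  2  3  4  4  4  5  5  5  5  6
 G  0  1  2  2  3  4  4  4  5  5  6  6  6
 A  0  1  2  2  3  4  4  4  5  6  6  6  6
dp[12][12] = 6. One LCS (by backtracking along matches): CAAGGG.

6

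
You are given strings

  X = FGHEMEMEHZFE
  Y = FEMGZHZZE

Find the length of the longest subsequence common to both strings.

Let dp[i][j] be the LCS length of the first i characters of X and the first j characters of Y. dp[i][j] = dp[i-1][j-1]+1 when the i-th and j-th characters match, else max(dp[i-1][j], dp[i][j-1]).
    ·  F  E  M  G  Z  H  Z  Z  E
 ·  0  0  0  0  0  0  0  0  0  0
 F  0  1  1  1  1  1  1  1  1  1
 G  0  1  1  1  2  2  2  2  2  2
 H  0  1  1  1  2  2  3  3  3  3
 E  0  1  2  2  2  2  3  3  3  4
 M  0  1  2  3  3  3  3  3  3  4
 E  0  1  2  3  3  3  3  3  3  4
 M  0  1  2  3  3  3  3  3  3  4
 E  0  1  2  3  3  3  3  3  3  4
 H  0  1  2  3  3  3  4  4  4  4
 Z  0  1  2  3  3  4  4  5  5  5
 F  0  1  2  3  3  4  4  5  5  5
 E  0  1  2  3  3  4  4  5  5  6
dp[12][9] = 6. One LCS (by backtracking along matches): FEMHZE.

6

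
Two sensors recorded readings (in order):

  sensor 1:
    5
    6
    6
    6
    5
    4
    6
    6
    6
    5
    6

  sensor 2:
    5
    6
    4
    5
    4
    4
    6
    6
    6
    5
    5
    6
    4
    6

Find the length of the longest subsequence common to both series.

9

Match 5 (sensor 1 #1, sensor 2 #1) → 6 (sensor 1 #2, sensor 2 #2) → 5 (sensor 1 #5, sensor 2 #4) → 4 (sensor 1 #6, sensor 2 #6) → 6 (sensor 1 #7, sensor 2 #7) → 6 (sensor 1 #8, sensor 2 #8) → 6 (sensor 1 #9, sensor 2 #9) → 5 (sensor 1 #10, sensor 2 #11) → 6 (sensor 1 #11, sensor 2 #14) — 9 values in the same relative order in both. dp[11][14] = 9 confirms this is the maximum.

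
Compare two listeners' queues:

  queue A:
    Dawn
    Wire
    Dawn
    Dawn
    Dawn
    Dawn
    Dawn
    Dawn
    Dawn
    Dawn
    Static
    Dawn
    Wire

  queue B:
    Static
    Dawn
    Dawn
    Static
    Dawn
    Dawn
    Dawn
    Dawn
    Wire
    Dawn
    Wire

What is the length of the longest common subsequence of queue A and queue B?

8

Taking Dawn (queue A #1, queue B #2), Dawn (queue A #3, queue B #3), Dawn (queue A #4, queue B #5), Dawn (queue A #5, queue B #6), Dawn (queue A #6, queue B #7), Dawn (queue A #7, queue B #8), Dawn (queue A #12, queue B #10), Wire (queue A #13, queue B #11) gives a common subsequence of length 8. Since dp[13][11] = 8, nothing longer is possible.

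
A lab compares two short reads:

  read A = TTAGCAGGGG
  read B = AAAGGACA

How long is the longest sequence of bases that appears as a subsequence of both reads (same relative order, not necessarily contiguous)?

4

Taking A [3,3] → G [4,5] → C [5,7] → A [6,8] gives a common subsequence of length 4. The LCS DP gives dp[10][8] = 4, so this is optimal.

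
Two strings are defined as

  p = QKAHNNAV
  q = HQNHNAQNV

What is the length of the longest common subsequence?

One common subsequence of length 5: Q at p[1]=q[2], then H at p[4]=q[4], then N at p[5]=q[5], then N at p[6]=q[8], then V at p[8]=q[9]. dp[8][9] = 5 confirms this is the maximum.

5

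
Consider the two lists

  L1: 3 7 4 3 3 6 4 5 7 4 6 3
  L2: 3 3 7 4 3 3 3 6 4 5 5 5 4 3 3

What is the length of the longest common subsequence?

Match 3 [1,2], 7 [2,3], 4 [3,4], 3 [4,6], 3 [5,7], 6 [6,8], 4 [7,9], 5 [8,12], 4 [10,13], 3 [12,15] — 10 values in the same relative order in both. dp[12][15] = 10 confirms this is the maximum.

10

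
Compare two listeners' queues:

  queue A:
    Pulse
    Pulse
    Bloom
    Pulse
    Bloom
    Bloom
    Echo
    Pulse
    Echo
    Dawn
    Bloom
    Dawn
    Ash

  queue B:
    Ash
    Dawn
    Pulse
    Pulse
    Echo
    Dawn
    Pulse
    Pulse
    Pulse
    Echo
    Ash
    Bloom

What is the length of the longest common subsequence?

Match Pulse (queue A #1, queue B #4), then Pulse (queue A #2, queue B #7), then Pulse (queue A #4, queue B #8), then Pulse (queue A #8, queue B #9), then Echo (queue A #9, queue B #10), then Bloom (queue A #11, queue B #12) — 6 songs in the same relative order in both. The LCS DP gives dp[13][12] = 6, so this is optimal.

6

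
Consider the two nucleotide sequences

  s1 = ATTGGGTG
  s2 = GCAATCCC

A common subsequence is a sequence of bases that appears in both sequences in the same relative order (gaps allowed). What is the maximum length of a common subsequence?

2

Let dp[i][j] be the LCS length of the first i bases of s1 and the first j bases of s2. dp[i][j] = dp[i-1][j-1]+1 when the i-th and j-th bases match, else max(dp[i-1][j], dp[i][j-1]).
    ·  G  C  A  A  T  C  C  C
 ·  0  0  0  0  0  0  0  0  0
 A  0  0  0  1  1  1  1  1  1
 T  0  0  0  1  1  2  2  2  2
 T  0  0  0  1  1  2  2  2  2
 G  0  1  1  1  1  2  2  2  2
 G  0  1  1  1  1  2  2  2  2
 G  0  1  1  1  1  2  2  2  2
 T  0  1  1  1  1  2  2  2  2
 G  0  1  1  1  1  2  2  2  2
dp[8][8] = 2. One LCS (by backtracking along matches): AT.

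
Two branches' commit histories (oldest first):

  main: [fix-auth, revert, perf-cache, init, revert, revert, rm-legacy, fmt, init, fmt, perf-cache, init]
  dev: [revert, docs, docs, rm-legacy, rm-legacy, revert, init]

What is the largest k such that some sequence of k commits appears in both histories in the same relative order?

3

Taking revert [2,1], then revert [6,6], then init [12,7] gives a common subsequence of length 3. The LCS DP gives dp[12][7] = 3, so this is optimal.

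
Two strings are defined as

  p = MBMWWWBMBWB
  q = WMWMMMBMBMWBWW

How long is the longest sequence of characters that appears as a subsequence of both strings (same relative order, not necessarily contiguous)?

Taking M (p #1, q #6) → B (p #2, q #7) → M (p #3, q #8) → B (p #7, q #9) → M (p #8, q #10) → B (p #9, q #12) → W (p #10, q #14) gives a common subsequence of length 7. Since dp[11][14] = 7, nothing longer is possible.

7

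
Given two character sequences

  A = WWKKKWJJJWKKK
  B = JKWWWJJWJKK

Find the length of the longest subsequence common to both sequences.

Match W at A[1]=B[3]; then W at A[2]=B[4]; then W at A[6]=B[5]; then J at A[7]=B[6]; then J at A[8]=B[7]; then J at A[9]=B[9]; then K at A[12]=B[10]; then K at A[13]=B[11] — 8 characters in the same relative order in both, and the DP table's final entry dp[13][11] is also 8, so no common subsequence is longer.

8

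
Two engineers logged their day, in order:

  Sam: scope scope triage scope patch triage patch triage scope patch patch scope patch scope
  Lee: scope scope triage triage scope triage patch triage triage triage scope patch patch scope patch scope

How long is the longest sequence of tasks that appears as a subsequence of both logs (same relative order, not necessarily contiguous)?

13

Match scope at Sam[1]=Lee[1], then scope at Sam[2]=Lee[2], then triage at Sam[3]=Lee[4], then scope at Sam[4]=Lee[5], then patch at Sam[5]=Lee[7], then triage at Sam[6]=Lee[9], then triage at Sam[8]=Lee[10], then scope at Sam[9]=Lee[11], then patch at Sam[10]=Lee[12], then patch at Sam[11]=Lee[13], then scope at Sam[12]=Lee[14], then patch at Sam[13]=Lee[15], then scope at Sam[14]=Lee[16] — 13 tasks in the same relative order in both. Since dp[14][16] = 13, nothing longer is possible.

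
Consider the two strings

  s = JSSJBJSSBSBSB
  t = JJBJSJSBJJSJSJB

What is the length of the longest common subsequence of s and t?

10

Taking J [1,1], J [4,2], B [5,3], J [6,4], S [7,5], S [8,7], B [9,8], S [10,11], S [12,13], B [13,15] gives a common subsequence of length 10. dp[13][15] = 10 confirms this is the maximum.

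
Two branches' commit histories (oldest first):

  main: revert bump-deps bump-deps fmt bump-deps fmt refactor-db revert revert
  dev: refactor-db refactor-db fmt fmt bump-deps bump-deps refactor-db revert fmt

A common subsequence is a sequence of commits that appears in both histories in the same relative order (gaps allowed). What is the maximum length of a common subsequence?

One common subsequence of length 4: bump-deps (main #3, dev #5), then bump-deps (main #5, dev #6), then refactor-db (main #7, dev #7), then revert (main #8, dev #8). Since dp[9][9] = 4, nothing longer is possible.

4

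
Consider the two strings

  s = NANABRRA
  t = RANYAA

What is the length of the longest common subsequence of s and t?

4

Let dp[i][j] be the LCS length of the first i characters of s and the first j characters of t. dp[i][j] = dp[i-1][j-1]+1 when the i-th and j-th characters match, else max(dp[i-1][j], dp[i][j-1]).
    ·  R  A  N  Y  A  A
 ·  0  0  0  0  0  0  0
 N  0  0  0  1  1  1  1
 A  0  0  1  1  1  2  2
 N  0  0  1  2  2  2  2
 A  0  0  1  2  2  3  3
 B  0  0  1  2  2  3  3
 R  0  1  1  2  2  3  3
 R  0  1  1  2  2  3  3
 A  0  1  2  2  2  3  4
dp[8][6] = 4. One LCS (by backtracking along matches): ANAA.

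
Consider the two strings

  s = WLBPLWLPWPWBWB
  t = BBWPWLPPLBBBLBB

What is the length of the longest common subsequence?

Match W (s #1, t #3), then P (s #4, t #4), then W (s #6, t #5), then L (s #7, t #6), then P (s #8, t #7), then P (s #10, t #8), then B (s #12, t #14), then B (s #14, t #15) — 8 characters in the same relative order in both. dp[14][15] = 8 confirms this is the maximum.

8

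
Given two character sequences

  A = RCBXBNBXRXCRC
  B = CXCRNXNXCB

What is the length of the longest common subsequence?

One common subsequence of length 6: C at A[2]=B[1], then X at A[4]=B[2], then N at A[6]=B[5], then X at A[8]=B[6], then X at A[10]=B[8], then C at A[11]=B[9]. dp[13][10] = 6 confirms this is the maximum.

6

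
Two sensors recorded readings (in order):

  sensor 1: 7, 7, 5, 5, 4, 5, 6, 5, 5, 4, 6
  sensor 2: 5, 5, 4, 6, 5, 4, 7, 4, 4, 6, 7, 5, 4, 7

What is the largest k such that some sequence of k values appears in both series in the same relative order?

Taking 5 at sensor 1[3]=sensor 2[1] → 5 at sensor 1[4]=sensor 2[2] → 4 at sensor 1[5]=sensor 2[3] → 5 at sensor 1[6]=sensor 2[5] → 6 at sensor 1[7]=sensor 2[10] → 5 at sensor 1[9]=sensor 2[12] → 4 at sensor 1[10]=sensor 2[13] gives a common subsequence of length 7. Since dp[11][14] = 7, nothing longer is possible.

7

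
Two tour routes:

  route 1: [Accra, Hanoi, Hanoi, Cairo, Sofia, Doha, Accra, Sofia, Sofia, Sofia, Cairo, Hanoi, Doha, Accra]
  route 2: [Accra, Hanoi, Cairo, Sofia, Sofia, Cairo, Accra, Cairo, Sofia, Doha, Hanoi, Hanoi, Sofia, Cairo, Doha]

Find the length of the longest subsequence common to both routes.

Match Accra (route 1 #1, route 2 #1) → Hanoi (route 1 #3, route 2 #2) → Cairo (route 1 #4, route 2 #3) → Sofia (route 1 #5, route 2 #5) → Accra (route 1 #7, route 2 #7) → Sofia (route 1 #8, route 2 #9) → Sofia (route 1 #10, route 2 #13) → Cairo (route 1 #11, route 2 #14) → Doha (route 1 #13, route 2 #15) — 9 stops in the same relative order in both. dp[14][15] = 9 confirms this is the maximum.

9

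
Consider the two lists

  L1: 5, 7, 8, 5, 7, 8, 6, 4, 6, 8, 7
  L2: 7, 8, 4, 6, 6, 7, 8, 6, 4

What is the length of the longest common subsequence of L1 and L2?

6

Let dp[i][j] be the LCS length of the first i values of L1 and the first j values of L2. dp[i][j] = dp[i-1][j-1]+1 when the i-th and j-th values match, else max(dp[i-1][j], dp[i][j-1]).
    ·  7  8  4  6  6  7  8  6  4
 ·  0  0  0  0  0  0  0  0  0  0
 5  0  0  0  0  0  0  0  0  0  0
 7  0  1  1  1  1  1  1  1  1  1
 8  0  1  2  2  2  2  2  2  2  2
 5  0  1  2  2  2  2  2  2  2  2
 7  0  1  2  2  2  2  3  3  3  3
 8  0  1  2  2  2  2  3  4  4  4
 6  0  1  2  2  3  3  3  4  5  5
 4  0  1  2  3  3  3  3  4  5  6
 6  0  1  2  3  4  4  4  4  5  6
 8  0  1  2  3  4  4  4  5  5  6
 7  0  1  2  3  4  4  5  5  5  6
dp[11][9] = 6. One LCS (by backtracking along matches): 7, 8, 7, 8, 6, 4.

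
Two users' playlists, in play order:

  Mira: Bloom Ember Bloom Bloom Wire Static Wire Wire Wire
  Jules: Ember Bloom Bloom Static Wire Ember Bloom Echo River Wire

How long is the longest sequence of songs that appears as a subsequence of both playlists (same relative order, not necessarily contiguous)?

6

One common subsequence of length 6: Ember (Mira #2, Jules #1), Bloom (Mira #3, Jules #2), Bloom (Mira #4, Jules #3), Static (Mira #6, Jules #4), Wire (Mira #7, Jules #5), Wire (Mira #9, Jules #10). Since dp[9][10] = 6, nothing longer is possible.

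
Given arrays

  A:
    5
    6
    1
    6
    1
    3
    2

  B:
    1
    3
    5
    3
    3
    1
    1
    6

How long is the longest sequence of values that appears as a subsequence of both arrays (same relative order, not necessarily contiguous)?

One common subsequence of length 3: 5 at A[1]=B[3]; then 1 at A[3]=B[7]; then 6 at A[4]=B[8]. The LCS DP gives dp[7][8] = 3, so this is optimal.

3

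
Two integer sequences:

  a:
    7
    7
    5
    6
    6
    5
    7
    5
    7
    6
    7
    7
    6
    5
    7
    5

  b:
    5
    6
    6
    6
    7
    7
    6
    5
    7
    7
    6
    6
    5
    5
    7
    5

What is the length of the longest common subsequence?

12

Pick 5 [3,1]; then 6 [4,3]; then 6 [5,4]; then 7 [7,5]; then 7 [9,6]; then 6 [10,7]; then 7 [11,9]; then 7 [12,10]; then 6 [13,12]; then 5 [14,14]; then 7 [15,15]; then 5 [16,16]; all 12 values appear in both, in order, and the DP table's final entry dp[16][16] is also 12, so no common subsequence is longer.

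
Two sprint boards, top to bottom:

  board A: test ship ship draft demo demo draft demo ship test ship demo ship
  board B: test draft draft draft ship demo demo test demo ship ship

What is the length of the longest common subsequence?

7

One common subsequence of length 7: test at board A[1]=board B[1], then ship at board A[3]=board B[5], then demo at board A[5]=board B[6], then demo at board A[6]=board B[7], then demo at board A[8]=board B[9], then ship at board A[11]=board B[10], then ship at board A[13]=board B[11], and the DP table's final entry dp[13][11] is also 7, so no common subsequence is longer.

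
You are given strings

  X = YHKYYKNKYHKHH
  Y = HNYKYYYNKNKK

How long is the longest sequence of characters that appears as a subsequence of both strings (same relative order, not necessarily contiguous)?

8

Taking Y (X #1, Y #3), then K (X #3, Y #4), then Y (X #4, Y #6), then Y (X #5, Y #7), then K (X #6, Y #9), then N (X #7, Y #10), then K (X #8, Y #11), then K (X #11, Y #12) gives a common subsequence of length 8. dp[13][12] = 8 confirms this is the maximum.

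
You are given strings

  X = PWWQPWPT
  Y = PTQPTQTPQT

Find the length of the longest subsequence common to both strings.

5

One common subsequence of length 5: P [1,1], Q [4,3], P [5,4], P [7,8], T [8,10]. The LCS DP gives dp[8][10] = 5, so this is optimal.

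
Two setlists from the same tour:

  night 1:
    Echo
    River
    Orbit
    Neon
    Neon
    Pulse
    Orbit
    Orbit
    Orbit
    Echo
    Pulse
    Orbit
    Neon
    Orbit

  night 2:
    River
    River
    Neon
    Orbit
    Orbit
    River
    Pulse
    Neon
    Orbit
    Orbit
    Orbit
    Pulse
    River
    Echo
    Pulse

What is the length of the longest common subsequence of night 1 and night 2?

Pick River at night 1[2]=night 2[2] → Orbit at night 1[3]=night 2[5] → Neon at night 1[5]=night 2[8] → Orbit at night 1[7]=night 2[9] → Orbit at night 1[8]=night 2[10] → Orbit at night 1[9]=night 2[11] → Echo at night 1[10]=night 2[14] → Pulse at night 1[11]=night 2[15]; all 8 songs appear in both, in order. The LCS DP gives dp[14][15] = 8, so this is optimal.

8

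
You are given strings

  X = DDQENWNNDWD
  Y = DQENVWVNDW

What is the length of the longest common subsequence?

One common subsequence of length 8: D (X #2, Y #1), then Q (X #3, Y #2), then E (X #4, Y #3), then N (X #5, Y #4), then W (X #6, Y #6), then N (X #8, Y #8), then D (X #9, Y #9), then W (X #10, Y #10). The LCS DP gives dp[11][10] = 8, so this is optimal.

8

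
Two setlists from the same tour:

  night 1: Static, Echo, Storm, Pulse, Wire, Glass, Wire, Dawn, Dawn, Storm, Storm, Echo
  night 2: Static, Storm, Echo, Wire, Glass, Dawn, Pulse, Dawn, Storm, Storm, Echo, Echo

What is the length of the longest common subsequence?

One common subsequence of length 9: Static at night 1[1]=night 2[1] → Echo at night 1[2]=night 2[3] → Wire at night 1[5]=night 2[4] → Glass at night 1[6]=night 2[5] → Dawn at night 1[8]=night 2[6] → Dawn at night 1[9]=night 2[8] → Storm at night 1[10]=night 2[9] → Storm at night 1[11]=night 2[10] → Echo at night 1[12]=night 2[12], and the DP table's final entry dp[12][12] is also 9, so no common subsequence is longer.

9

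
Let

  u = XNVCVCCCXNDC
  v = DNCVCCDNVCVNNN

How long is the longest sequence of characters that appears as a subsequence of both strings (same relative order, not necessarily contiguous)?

7

Pick N [2,2], C [4,3], V [5,4], C [6,5], C [7,6], C [8,10], N [10,14]; all 7 characters appear in both, in order. The LCS DP gives dp[12][14] = 7, so this is optimal.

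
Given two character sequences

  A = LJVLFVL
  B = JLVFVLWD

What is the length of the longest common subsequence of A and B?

5

Pick L at A[1]=B[2], then V at A[3]=B[3], then F at A[5]=B[4], then V at A[6]=B[5], then L at A[7]=B[6]; all 5 characters appear in both, in order. Since dp[7][8] = 5, nothing longer is possible.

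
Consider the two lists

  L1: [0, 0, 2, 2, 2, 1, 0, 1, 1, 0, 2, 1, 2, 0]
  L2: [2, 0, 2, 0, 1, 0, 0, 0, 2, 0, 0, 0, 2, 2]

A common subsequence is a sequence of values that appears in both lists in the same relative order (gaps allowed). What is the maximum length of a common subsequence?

7

Match 0 (L1 #1, L2 #7) → 0 (L1 #2, L2 #8) → 2 (L1 #3, L2 #9) → 0 (L1 #7, L2 #11) → 0 (L1 #10, L2 #12) → 2 (L1 #11, L2 #13) → 2 (L1 #13, L2 #14) — 7 values in the same relative order in both, and the DP table's final entry dp[14][14] is also 7, so no common subsequence is longer.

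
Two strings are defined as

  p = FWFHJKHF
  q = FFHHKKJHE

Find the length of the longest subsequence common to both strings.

Pick F [1,1] → F [3,2] → H [4,4] → J [5,7] → H [7,8]; all 5 characters appear in both, in order, and the DP table's final entry dp[8][9] is also 5, so no common subsequence is longer.

5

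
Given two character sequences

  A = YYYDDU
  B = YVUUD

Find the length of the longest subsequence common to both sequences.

2

Let dp[i][j] be the LCS length of the first i characters of A and the first j characters of B. dp[i][j] = dp[i-1][j-1]+1 when the i-th and j-th characters match, else max(dp[i-1][j], dp[i][j-1]).
    ·  Y  V  U  U  D
 ·  0  0  0  0  0  0
 Y  0  1  1  1  1  1
 Y  0  1  1  1  1  1
 Y  0  1  1  1  1  1
 D  0  1  1  1  1  2
 D  0  1  1  1  1  2
 U  0  1  1  2  2  2
dp[6][5] = 2. One LCS (by backtracking along matches): YD.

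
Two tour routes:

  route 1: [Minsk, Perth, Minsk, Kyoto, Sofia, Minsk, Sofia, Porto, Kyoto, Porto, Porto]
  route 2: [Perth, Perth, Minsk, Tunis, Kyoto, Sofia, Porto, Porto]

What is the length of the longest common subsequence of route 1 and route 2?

Match Perth at route 1[2]=route 2[2]; then Minsk at route 1[3]=route 2[3]; then Kyoto at route 1[4]=route 2[5]; then Sofia at route 1[7]=route 2[6]; then Porto at route 1[10]=route 2[7]; then Porto at route 1[11]=route 2[8] — 6 stops in the same relative order in both. dp[11][8] = 6 confirms this is the maximum.

6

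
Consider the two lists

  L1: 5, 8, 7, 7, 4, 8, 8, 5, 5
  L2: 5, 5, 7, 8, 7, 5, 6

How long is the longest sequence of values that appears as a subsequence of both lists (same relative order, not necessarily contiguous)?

Let dp[i][j] be the LCS length of the first i values of L1 and the first j values of L2. dp[i][j] = dp[i-1][j-1]+1 when the i-th and j-th values match, else max(dp[i-1][j], dp[i][j-1]).
    ·  5  5  7  8  7  5  6
 ·  0  0  0  0  0  0  0  0
 5  0  1  1  1  1  1  1  1
 8  0  1  1  1  2  2  2  2
 7  0  1  1  2  2  3  3  3
 7  0  1  1  2  2  3  3  3
 4  0  1  1  2  2  3  3  3
 8  0  1  1  2  3  3  3  3
 8  0  1  1  2  3  3  3  3
 5  0  1  2  2  3  3  4  4
 5  0  1  2  2  3  3  4  4
dp[9][7] = 4. One LCS (by backtracking along matches): 5, 8, 7, 5.

4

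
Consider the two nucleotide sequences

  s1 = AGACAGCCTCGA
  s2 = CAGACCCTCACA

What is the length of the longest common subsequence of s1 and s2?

Pick A at s1[1]=s2[2], G at s1[2]=s2[3], A at s1[3]=s2[4], C at s1[4]=s2[5], C at s1[7]=s2[6], C at s1[8]=s2[7], T at s1[9]=s2[8], C at s1[10]=s2[11], A at s1[12]=s2[12]; all 9 bases appear in both, in order. The LCS DP gives dp[12][12] = 9, so this is optimal.

9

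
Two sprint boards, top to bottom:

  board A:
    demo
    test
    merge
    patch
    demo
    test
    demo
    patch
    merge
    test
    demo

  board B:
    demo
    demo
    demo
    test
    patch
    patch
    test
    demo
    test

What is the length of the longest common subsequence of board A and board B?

Taking demo (board A #1, board B #3) → test (board A #2, board B #4) → patch (board A #4, board B #6) → test (board A #6, board B #7) → demo (board A #7, board B #8) → test (board A #10, board B #9) gives a common subsequence of length 6, and the DP table's final entry dp[11][9] is also 6, so no common subsequence is longer.

6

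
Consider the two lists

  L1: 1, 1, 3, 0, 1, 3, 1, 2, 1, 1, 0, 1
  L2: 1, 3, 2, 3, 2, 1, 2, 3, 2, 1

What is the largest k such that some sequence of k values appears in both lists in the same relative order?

Let dp[i][j] be the LCS length of the first i values of L1 and the first j values of L2. dp[i][j] = dp[i-1][j-1]+1 when the i-th and j-th values match, else max(dp[i-1][j], dp[i][j-1]).
    ·  1  3  2  3  2  1  2  3  2  1
 ·  0  0  0  0  0  0  0  0  0  0  0
 1  0  1  1  1  1  1  1  1  1  1  1
 1  0  1  1  1  1  1  2  2  2  2  2
 3  0  1  2  2  2  2  2  2  3  3  3
 0  0  1  2  2  2  2  2  2  3  3  3
 1  0  1  2  2  2  2  3  3  3  3  4
 3  0  1  2  2  3  3  3  3  4  4  4
 1  0  1  2  2  3  3  4  4  4  4  5
 2  0  1  2  3  3  4  4  5  5  5  5
 1  0  1  2  3  3  4  5  5  5  5  6
 1  0  1  2  3  3  4  5  5  5  5  6
 0  0  1  2  3  3  4  5  5  5  5  6
 1  0  1  2  3  3  4  5  5  5  5  6
dp[12][10] = 6. One LCS (by backtracking along matches): 1, 3, 1, 3, 2, 1.

6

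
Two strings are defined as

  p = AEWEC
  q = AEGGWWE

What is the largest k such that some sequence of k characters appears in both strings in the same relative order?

4

Taking A [1,1] → E [2,2] → W [3,6] → E [4,7] gives a common subsequence of length 4. Since dp[5][7] = 4, nothing longer is possible.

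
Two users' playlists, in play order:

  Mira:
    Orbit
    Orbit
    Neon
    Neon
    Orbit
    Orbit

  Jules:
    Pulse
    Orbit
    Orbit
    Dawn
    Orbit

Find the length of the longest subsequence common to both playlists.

3

Match Orbit (Mira #1, Jules #2), Orbit (Mira #2, Jules #3), Orbit (Mira #6, Jules #5) — 3 songs in the same relative order in both, and the DP table's final entry dp[6][5] is also 3, so no common subsequence is longer.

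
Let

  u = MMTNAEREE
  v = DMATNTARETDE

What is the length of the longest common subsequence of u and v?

7

Match M [1,2]; then T [3,4]; then N [4,5]; then A [5,7]; then R [7,8]; then E [8,9]; then E [9,12] — 7 characters in the same relative order in both. dp[9][12] = 7 confirms this is the maximum.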